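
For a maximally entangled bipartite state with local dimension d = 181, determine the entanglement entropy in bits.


For a maximally entangled state in d x d:
S = log2(d) = log2(181)
= 7.4998

7.4998


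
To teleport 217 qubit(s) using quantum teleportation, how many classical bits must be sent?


Quantum teleportation requires 2 classical bits per qubit teleported.
217 qubit(s) -> 2 * 217 = 434 classical bits

434


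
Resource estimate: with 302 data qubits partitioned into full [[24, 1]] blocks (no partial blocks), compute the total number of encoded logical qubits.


Each code block uses 24 physical qubits for 1 logical qubit(s).
Number of complete blocks = floor(302 / 24) = 12
Logical qubits = 12 * 1
= 12

12


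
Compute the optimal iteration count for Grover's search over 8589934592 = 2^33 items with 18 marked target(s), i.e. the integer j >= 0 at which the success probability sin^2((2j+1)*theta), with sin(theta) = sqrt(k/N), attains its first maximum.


After j Grover iterations the success probability is P(j) = sin^2((2j+1)*theta), where sin(theta) = sqrt(k/N).
N = 2^33 = 8589934592, k = 18
sin(theta) = sqrt(k/N) = 4.577636719e-05
theta = arcsin(sqrt(k/N)) = 4.57763672e-05 rad
P(j) reaches its first maximum when (2j+1)*theta is as close as possible to pi/2, i.e. j = round(pi/(4*theta) - 1/2).
pi/(4*theta) - 1/2 = 17156.7847
(For comparison, the common estimate pi/4 * sqrt(N/k) = 17157.2847; the exact maximiser is used here.)
Optimal iterations = 17157

17157


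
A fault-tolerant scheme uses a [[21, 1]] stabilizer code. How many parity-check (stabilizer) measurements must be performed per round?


For an [[n,k]] stabilizer code:
Number of stabilizer generators = n - k
= 21 - 1
= 20

20


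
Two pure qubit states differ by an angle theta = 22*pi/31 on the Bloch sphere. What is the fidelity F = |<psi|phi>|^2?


For states separated by angle theta on Bloch sphere:
F = cos^2(theta/2)
theta = 22*pi/31 = 2.2295
theta/2 = 1.1148
cos(theta/2) = 0.4404
F = 0.1939

0.1939


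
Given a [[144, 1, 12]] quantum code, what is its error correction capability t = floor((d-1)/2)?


Code parameters: [[144, 1, 12]], distance d = 12.
Number of correctable errors = floor((d-1)/2)
= floor((12 - 1)/2)
= floor(11/2)
= 5

5


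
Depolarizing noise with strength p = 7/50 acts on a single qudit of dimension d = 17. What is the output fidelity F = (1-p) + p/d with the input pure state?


F = (1-p) + p/d
= (1 - 0.1400) + 0.1400/17
= 0.8600 + 0.0082
= 0.8682

0.8682


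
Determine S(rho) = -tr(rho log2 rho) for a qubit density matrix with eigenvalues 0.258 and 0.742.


S = -p*log2(p) - (1-p)*log2(1-p)
p = 0.2580, 1-p = 0.7420
= -0.2580 * log2(0.2580) - 0.7420 * log2(0.7420)
= -(-0.5043) - (-0.3194)
= 0.8237

0.8237


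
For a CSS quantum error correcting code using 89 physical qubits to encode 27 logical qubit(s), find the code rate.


Code rate R = k/n
= 27/89
= 0.3034

0.3034


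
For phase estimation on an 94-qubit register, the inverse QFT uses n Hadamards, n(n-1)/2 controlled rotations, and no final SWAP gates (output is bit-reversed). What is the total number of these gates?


Hadamard gates: 94
Controlled rotations: n*(n-1)/2 = 94*93/2 = 4371
SWAP gates: 0 (omitted)
Total = 94 + 4371
= 4465

4465


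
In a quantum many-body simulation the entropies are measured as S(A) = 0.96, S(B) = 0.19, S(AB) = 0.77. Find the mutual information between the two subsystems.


I(A:B) = S(A) + S(B) - S(AB)
= 0.96 + 0.19 - 0.77
= 0.3800

0.3800


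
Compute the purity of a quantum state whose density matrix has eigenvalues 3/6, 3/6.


tr(rho^2) = sum of eigenvalues squared
= (3/6)^2 + (3/6)^2
= (9 + 9) / 36
= 18/36
= 0.5000

0.5000


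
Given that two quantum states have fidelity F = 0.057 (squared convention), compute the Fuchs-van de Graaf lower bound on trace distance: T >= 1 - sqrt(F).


Fuchs-van de Graaf (squared-fidelity convention): 1 - sqrt(F) <= T <= sqrt(1 - F).
Lower bound: T >= 1 - sqrt(F)
sqrt(F) = sqrt(0.057) = 0.2387
T >= 1 - 0.2387
T >= 0.7613

0.7613


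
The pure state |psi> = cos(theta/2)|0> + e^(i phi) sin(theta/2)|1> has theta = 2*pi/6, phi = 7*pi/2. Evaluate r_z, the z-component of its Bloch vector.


theta = 1.0472, phi = 10.9956
r_z = cos(theta) = 0.5000

0.5000


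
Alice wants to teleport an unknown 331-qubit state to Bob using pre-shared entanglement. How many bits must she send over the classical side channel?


Quantum teleportation requires 2 classical bits per qubit teleported.
331 qubit(s) -> 2 * 331 = 662 classical bits

662


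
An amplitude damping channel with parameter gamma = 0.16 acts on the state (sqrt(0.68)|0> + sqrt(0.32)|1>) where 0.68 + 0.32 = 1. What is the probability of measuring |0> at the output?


For amplitude damping with parameter gamma on state sqrt(a)|0> + sqrt(b)|1>:
alpha^2 = 0.68, beta^2 = 0.32
P(|0>) = alpha^2 + gamma * beta^2
= 0.68 + 0.16 * 0.32
= 0.68 + 0.0512
= 0.7312

0.7312


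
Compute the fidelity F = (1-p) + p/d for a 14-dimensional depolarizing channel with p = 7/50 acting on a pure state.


F = (1-p) + p/d
= (1 - 0.1400) + 0.1400/14
= 0.8600 + 0.0100
= 0.8700

0.8700


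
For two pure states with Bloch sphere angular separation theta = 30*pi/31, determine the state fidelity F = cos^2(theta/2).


For states separated by angle theta on Bloch sphere:
F = cos^2(theta/2)
theta = 30*pi/31 = 3.0403
theta/2 = 1.5201
cos(theta/2) = 0.0506
F = 0.0026

0.0026


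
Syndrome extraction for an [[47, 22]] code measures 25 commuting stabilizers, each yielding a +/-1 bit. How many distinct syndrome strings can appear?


Each stabilizer generator gives a binary (+1 or -1) measurement outcome.
With 25 independent generators:
Total syndromes = 2^25
= 33554432

33554432


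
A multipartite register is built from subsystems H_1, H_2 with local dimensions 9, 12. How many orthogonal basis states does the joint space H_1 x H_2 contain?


dim(H_1 x H_2) = 9 * 12
= 108

108


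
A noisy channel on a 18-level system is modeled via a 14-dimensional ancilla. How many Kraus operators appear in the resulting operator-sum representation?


Tracing out the environment in an orthonormal basis {|i>_E} gives Kraus operators K_i = <i|_E U |0>_E.
Number of Kraus operators = dim(H_env) = d_env
= 14

14


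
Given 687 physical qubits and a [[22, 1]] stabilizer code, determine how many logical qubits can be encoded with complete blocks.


Each code block uses 22 physical qubits for 1 logical qubit(s).
Number of complete blocks = floor(687 / 22) = 31
Logical qubits = 31 * 1
= 31

31


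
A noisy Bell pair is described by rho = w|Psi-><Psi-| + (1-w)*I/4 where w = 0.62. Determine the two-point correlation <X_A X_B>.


|Psi-> = (|01> - |10>)/sqrt(2)
For the pure Bell state, <X_A X_B> = -1 (Bell-state Pauli correlator).
The maximally-mixed part I/4 has tr(I/4 * P tensor P) = 0 for any traceless Pauli P.
So <X_A X_B>_rho = w * (-1) + (1 - w) * 0
= 0.62 * (-1)
= -0.6200

-0.6200


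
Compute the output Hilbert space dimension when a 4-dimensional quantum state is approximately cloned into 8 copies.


Output space = H^(tensor 8) where dim(H) = 4
dim = 4^8
= 16 (after 2 factors)
= 64 (after 3 factors)
= 256 (after 4 factors)
= 1024 (after 5 factors)
= 4096 (after 6 factors)
= 16384 (after 7 factors)
= 65536 (after 8 factors)
= 65536

65536


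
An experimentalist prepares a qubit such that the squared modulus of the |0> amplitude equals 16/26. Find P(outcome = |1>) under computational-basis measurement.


|alpha|^2 = 16/26 = 0.6154
|beta|^2 = 1 - 16/26 = 10/26 = 0.3846
P(|1>) = |beta|^2 = 0.3846

0.3846


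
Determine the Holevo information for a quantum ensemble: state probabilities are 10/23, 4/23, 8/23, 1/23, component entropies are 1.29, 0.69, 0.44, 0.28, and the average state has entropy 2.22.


chi = S(rho) - sum_i p_i * S(rho_i)
Weighted entropy = 10/23 * 1.29 + 4/23 * 0.69 + 8/23 * 0.44 + 1/23 * 0.28
= 0.8461
chi = 2.22 - 0.8461
= 1.3739

1.3739


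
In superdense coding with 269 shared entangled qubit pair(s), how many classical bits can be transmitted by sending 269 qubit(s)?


Superdense coding allows 2 classical bits per shared entangled pair.
269 pair(s) -> 2 * 269 = 538 classical bits

538


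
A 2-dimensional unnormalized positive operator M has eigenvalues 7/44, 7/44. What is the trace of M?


tr(M) = sum of eigenvalues
= 7/44 + 7/44
= 14/44
= 0.3182

0.3182


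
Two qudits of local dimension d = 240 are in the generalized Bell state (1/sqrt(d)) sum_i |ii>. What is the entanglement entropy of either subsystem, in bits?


For a maximally entangled state in d x d:
S = log2(d) = log2(240)
= 7.9069

7.9069


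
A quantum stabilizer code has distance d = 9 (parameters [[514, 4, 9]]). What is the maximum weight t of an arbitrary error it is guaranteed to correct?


Code parameters: [[514, 4, 9]], distance d = 9.
Number of correctable errors = floor((d-1)/2)
= floor((9 - 1)/2)
= floor(8/2)
= 4

4


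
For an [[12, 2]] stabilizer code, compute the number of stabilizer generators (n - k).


For an [[n,k]] stabilizer code:
Number of stabilizer generators = n - k
= 12 - 2
= 10

10


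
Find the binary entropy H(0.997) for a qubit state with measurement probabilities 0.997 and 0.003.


S = -p*log2(p) - (1-p)*log2(1-p)
p = 0.9970, 1-p = 0.0030
= -0.9970 * log2(0.9970) - 0.0030 * log2(0.0030)
= -(-0.0043) - (-0.0251)
= 0.0295

0.0295


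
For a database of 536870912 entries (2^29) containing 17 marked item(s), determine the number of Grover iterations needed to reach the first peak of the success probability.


After j Grover iterations the success probability is P(j) = sin^2((2j+1)*theta), where sin(theta) = sqrt(k/N).
N = 2^29 = 536870912, k = 17
sin(theta) = sqrt(k/N) = 0.00017794653
theta = arcsin(sqrt(k/N)) = 0.0001779465309 rad
P(j) reaches its first maximum when (2j+1)*theta is as close as possible to pi/2, i.e. j = round(pi/(4*theta) - 1/2).
pi/(4*theta) - 1/2 = 4413.1750
(For comparison, the common estimate pi/4 * sqrt(N/k) = 4413.6751; the exact maximiser is used here.)
Optimal iterations = 4413

4413


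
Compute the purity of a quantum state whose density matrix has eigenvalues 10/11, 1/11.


tr(rho^2) = sum of eigenvalues squared
= (10/11)^2 + (1/11)^2
= (100 + 1) / 121
= 101/121
= 0.8347

0.8347


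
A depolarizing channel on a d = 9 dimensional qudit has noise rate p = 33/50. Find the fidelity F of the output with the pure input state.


F = (1-p) + p/d
= (1 - 0.6600) + 0.6600/9
= 0.3400 + 0.0733
= 0.4133

0.4133


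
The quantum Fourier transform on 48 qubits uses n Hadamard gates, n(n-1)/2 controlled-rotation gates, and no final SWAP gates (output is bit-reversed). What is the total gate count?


Hadamard gates: 48
Controlled rotations: n*(n-1)/2 = 48*47/2 = 1128
SWAP gates: 0 (omitted)
Total = 48 + 1128
= 1176

1176


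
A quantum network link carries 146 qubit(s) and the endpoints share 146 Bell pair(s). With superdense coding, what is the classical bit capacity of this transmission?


Superdense coding allows 2 classical bits per shared entangled pair.
146 pair(s) -> 2 * 146 = 292 classical bits

292


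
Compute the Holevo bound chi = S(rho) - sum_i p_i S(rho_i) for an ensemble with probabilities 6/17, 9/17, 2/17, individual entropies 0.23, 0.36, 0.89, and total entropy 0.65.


chi = S(rho) - sum_i p_i * S(rho_i)
Weighted entropy = 6/17 * 0.23 + 9/17 * 0.36 + 2/17 * 0.89
= 0.3765
chi = 0.65 - 0.3765
= 0.2735

0.2735


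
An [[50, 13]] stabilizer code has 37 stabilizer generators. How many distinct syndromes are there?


Each stabilizer generator gives a binary (+1 or -1) measurement outcome.
With 37 independent generators:
Total syndromes = 2^37
= 137438953472

137438953472


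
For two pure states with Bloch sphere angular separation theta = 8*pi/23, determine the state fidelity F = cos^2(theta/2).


For states separated by angle theta on Bloch sphere:
F = cos^2(theta/2)
theta = 8*pi/23 = 1.0927
theta/2 = 0.5464
cos(theta/2) = 0.8544
F = 0.7300

0.7300


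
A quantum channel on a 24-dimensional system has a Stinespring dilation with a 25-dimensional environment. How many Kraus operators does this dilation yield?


Tracing out the environment in an orthonormal basis {|i>_E} gives Kraus operators K_i = <i|_E U |0>_E.
Number of Kraus operators = dim(H_env) = d_env
= 25

25


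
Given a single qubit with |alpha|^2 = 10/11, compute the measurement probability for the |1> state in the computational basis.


|alpha|^2 = 10/11 = 0.9091
|beta|^2 = 1 - 10/11 = 1/11 = 0.0909
P(|1>) = |beta|^2 = 0.0909

0.0909


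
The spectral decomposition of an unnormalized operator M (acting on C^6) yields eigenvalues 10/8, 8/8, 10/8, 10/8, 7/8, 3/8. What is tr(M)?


tr(M) = sum of eigenvalues
= 10/8 + 8/8 + 10/8 + 10/8 + 7/8 + 3/8
= 48/8
= 6.0000

6.0000


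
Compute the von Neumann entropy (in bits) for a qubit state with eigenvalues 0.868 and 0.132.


S = -p*log2(p) - (1-p)*log2(1-p)
p = 0.8680, 1-p = 0.1320
= -0.8680 * log2(0.8680) - 0.1320 * log2(0.1320)
= -(-0.1773) - (-0.3856)
= 0.5629

0.5629


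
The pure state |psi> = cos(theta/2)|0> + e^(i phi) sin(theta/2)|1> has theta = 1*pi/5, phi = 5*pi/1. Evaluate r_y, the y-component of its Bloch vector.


theta = 0.6283, phi = 15.7080
r_y = sin(theta)*sin(phi) = 0.5878 * 0.0000
r_y = 0.0000

0.0000


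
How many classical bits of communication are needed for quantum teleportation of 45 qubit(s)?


Quantum teleportation requires 2 classical bits per qubit teleported.
45 qubit(s) -> 2 * 45 = 90 classical bits

90


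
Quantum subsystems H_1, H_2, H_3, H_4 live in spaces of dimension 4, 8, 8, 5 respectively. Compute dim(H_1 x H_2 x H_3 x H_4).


dim(H_1 x H_2 x H_3 x H_4) = 4 * 8 * 8 * 5
= 32 * 8 * 5
= 256 * 5
= 1280

1280


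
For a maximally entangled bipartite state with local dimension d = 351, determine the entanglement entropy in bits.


For a maximally entangled state in d x d:
S = log2(d) = log2(351)
= 8.4553

8.4553


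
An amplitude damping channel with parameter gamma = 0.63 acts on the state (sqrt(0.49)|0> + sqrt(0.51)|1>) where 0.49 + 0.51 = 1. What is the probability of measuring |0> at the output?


For amplitude damping with parameter gamma on state sqrt(a)|0> + sqrt(b)|1>:
alpha^2 = 0.49, beta^2 = 0.51
P(|0>) = alpha^2 + gamma * beta^2
= 0.49 + 0.63 * 0.51
= 0.49 + 0.3213
= 0.8113

0.8113


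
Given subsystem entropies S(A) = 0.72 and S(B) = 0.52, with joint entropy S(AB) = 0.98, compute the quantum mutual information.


I(A:B) = S(A) + S(B) - S(AB)
= 0.72 + 0.52 - 0.98
= 0.2600

0.2600


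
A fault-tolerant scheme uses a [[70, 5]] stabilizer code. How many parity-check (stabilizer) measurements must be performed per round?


For an [[n,k]] stabilizer code:
Number of stabilizer generators = n - k
= 70 - 5
= 65

65


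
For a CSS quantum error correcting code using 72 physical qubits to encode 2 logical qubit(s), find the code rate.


Code rate R = k/n
= 2/72
= 0.0278

0.0278


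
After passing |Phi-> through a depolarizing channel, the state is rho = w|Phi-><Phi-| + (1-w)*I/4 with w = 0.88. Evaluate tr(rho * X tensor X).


|Phi-> = (|00> - |11>)/sqrt(2)
For the pure Bell state, <X_A X_B> = -1 (Bell-state Pauli correlator).
The maximally-mixed part I/4 has tr(I/4 * P tensor P) = 0 for any traceless Pauli P.
So <X_A X_B>_rho = w * (-1) + (1 - w) * 0
= 0.88 * (-1)
= -0.8800

-0.8800


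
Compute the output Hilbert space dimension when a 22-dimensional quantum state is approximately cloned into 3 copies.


Output space = H^(tensor 3) where dim(H) = 22
dim = 22^3
= 484 (after 2 factors)
= 10648 (after 3 factors)
= 10648

10648


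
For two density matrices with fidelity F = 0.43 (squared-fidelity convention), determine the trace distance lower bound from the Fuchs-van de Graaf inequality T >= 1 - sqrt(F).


Fuchs-van de Graaf (squared-fidelity convention): 1 - sqrt(F) <= T <= sqrt(1 - F).
Lower bound: T >= 1 - sqrt(F)
sqrt(F) = sqrt(0.43) = 0.6557
T >= 1 - 0.6557
T >= 0.3443

0.3443


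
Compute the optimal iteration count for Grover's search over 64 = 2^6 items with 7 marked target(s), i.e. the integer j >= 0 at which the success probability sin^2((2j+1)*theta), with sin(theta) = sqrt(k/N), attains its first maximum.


After j Grover iterations the success probability is P(j) = sin^2((2j+1)*theta), where sin(theta) = sqrt(k/N).
N = 2^6 = 64, k = 7
sin(theta) = sqrt(k/N) = 0.3307189139
theta = arcsin(sqrt(k/N)) = 0.3370652533 rad
P(j) reaches its first maximum when (2j+1)*theta is as close as possible to pi/2, i.e. j = round(pi/(4*theta) - 1/2).
pi/(4*theta) - 1/2 = 1.8301
(For comparison, the common estimate pi/4 * sqrt(N/k) = 2.3748; the exact maximiser is used here.)
Optimal iterations = 2

2


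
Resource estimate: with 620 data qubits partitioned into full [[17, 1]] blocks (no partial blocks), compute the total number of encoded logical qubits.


Each code block uses 17 physical qubits for 1 logical qubit(s).
Number of complete blocks = floor(620 / 17) = 36
Logical qubits = 36 * 1
= 36

36


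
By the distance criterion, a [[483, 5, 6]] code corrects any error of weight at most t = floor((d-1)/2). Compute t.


Code parameters: [[483, 5, 6]], distance d = 6.
Number of correctable errors = floor((d-1)/2)
= floor((6 - 1)/2)
= floor(5/2)
= 2

2


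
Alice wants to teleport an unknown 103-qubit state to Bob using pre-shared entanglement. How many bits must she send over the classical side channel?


Quantum teleportation requires 2 classical bits per qubit teleported.
103 qubit(s) -> 2 * 103 = 206 classical bits

206


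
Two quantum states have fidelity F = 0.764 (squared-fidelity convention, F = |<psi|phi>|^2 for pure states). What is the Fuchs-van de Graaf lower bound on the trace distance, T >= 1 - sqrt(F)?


Fuchs-van de Graaf (squared-fidelity convention): 1 - sqrt(F) <= T <= sqrt(1 - F).
Lower bound: T >= 1 - sqrt(F)
sqrt(F) = sqrt(0.764) = 0.8741
T >= 1 - 0.8741
T >= 0.1259

0.1259


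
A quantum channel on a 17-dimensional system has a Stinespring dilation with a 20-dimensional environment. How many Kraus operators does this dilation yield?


Tracing out the environment in an orthonormal basis {|i>_E} gives Kraus operators K_i = <i|_E U |0>_E.
Number of Kraus operators = dim(H_env) = d_env
= 20

20


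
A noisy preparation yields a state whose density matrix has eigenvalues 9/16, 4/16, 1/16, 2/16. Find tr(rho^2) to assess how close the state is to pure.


tr(rho^2) = sum of eigenvalues squared
= (9/16)^2 + (4/16)^2 + (1/16)^2 + (2/16)^2
= (81 + 16 + 1 + 4) / 256
= 102/256
= 0.3984

0.3984


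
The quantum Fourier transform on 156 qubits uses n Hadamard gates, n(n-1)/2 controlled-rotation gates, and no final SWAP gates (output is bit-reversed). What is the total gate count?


Hadamard gates: 156
Controlled rotations: n*(n-1)/2 = 156*155/2 = 12090
SWAP gates: 0 (omitted)
Total = 156 + 12090
= 12246

12246


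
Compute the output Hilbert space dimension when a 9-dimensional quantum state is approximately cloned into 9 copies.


Output space = H^(tensor 9) where dim(H) = 9
dim = 9^9
= 81 (after 2 factors)
= 729 (after 3 factors)
= 6561 (after 4 factors)
= 59049 (after 5 factors)
= 531441 (after 6 factors)
= 4782969 (after 7 factors)
= 43046721 (after 8 factors)
= 387420489 (after 9 factors)
= 387420489

387420489


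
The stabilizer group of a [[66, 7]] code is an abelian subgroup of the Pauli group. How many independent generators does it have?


For an [[n,k]] stabilizer code:
Number of stabilizer generators = n - k
= 66 - 7
= 59

59


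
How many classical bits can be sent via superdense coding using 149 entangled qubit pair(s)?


Superdense coding allows 2 classical bits per shared entangled pair.
149 pair(s) -> 2 * 149 = 298 classical bits

298


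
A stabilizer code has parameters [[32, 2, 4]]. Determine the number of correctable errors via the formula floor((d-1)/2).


Code parameters: [[32, 2, 4]], distance d = 4.
Number of correctable errors = floor((d-1)/2)
= floor((4 - 1)/2)
= floor(3/2)
= 1

1


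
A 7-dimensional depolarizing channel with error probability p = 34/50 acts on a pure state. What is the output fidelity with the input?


F = (1-p) + p/d
= (1 - 0.6800) + 0.6800/7
= 0.3200 + 0.0971
= 0.4171

0.4171


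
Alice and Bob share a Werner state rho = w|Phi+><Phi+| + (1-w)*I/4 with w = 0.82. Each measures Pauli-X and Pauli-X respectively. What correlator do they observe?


|Phi+> = (|00> + |11>)/sqrt(2)
For the pure Bell state, <X_A X_B> = +1 (Bell-state Pauli correlator).
The maximally-mixed part I/4 has tr(I/4 * P tensor P) = 0 for any traceless Pauli P.
So <X_A X_B>_rho = w * (+1) + (1 - w) * 0
= 0.82 * (+1)
= 0.8200

0.8200


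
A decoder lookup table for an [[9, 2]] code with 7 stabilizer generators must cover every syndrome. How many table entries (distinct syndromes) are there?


Each stabilizer generator gives a binary (+1 or -1) measurement outcome.
With 7 independent generators:
Total syndromes = 2^7
= 128

128


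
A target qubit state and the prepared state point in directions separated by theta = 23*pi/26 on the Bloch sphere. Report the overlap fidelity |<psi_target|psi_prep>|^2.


For states separated by angle theta on Bloch sphere:
F = cos^2(theta/2)
theta = 23*pi/26 = 2.7791
theta/2 = 1.3896
cos(theta/2) = 0.1803
F = 0.0325

0.0325


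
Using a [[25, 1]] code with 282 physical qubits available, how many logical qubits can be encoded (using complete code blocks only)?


Each code block uses 25 physical qubits for 1 logical qubit(s).
Number of complete blocks = floor(282 / 25) = 11
Logical qubits = 11 * 1
= 11

11


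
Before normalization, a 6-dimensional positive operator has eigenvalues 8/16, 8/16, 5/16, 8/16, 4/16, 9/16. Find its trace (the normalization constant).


tr(M) = sum of eigenvalues
= 8/16 + 8/16 + 5/16 + 8/16 + 4/16 + 9/16
= 42/16
= 2.6250

2.6250


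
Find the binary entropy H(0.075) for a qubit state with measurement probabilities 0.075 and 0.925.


S = -p*log2(p) - (1-p)*log2(1-p)
p = 0.0750, 1-p = 0.9250
= -0.0750 * log2(0.0750) - 0.9250 * log2(0.9250)
= -(-0.2803) - (-0.1040)
= 0.3843

0.3843


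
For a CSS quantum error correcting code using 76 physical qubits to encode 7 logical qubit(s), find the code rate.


Code rate R = k/n
= 7/76
= 0.0921

0.0921


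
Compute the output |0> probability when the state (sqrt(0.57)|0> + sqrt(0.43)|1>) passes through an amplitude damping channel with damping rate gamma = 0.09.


For amplitude damping with parameter gamma on state sqrt(a)|0> + sqrt(b)|1>:
alpha^2 = 0.57, beta^2 = 0.43
P(|0>) = alpha^2 + gamma * beta^2
= 0.57 + 0.09 * 0.43
= 0.57 + 0.0387
= 0.6087

0.6087


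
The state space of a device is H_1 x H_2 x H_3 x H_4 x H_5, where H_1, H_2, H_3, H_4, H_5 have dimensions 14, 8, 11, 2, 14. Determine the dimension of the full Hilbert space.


dim(H_1 x H_2 x H_3 x H_4 x H_5) = 14 * 8 * 11 * 2 * 14
= 112 * 11 * 2 * 14
= 1232 * 2 * 14
= 2464 * 14
= 34496

34496


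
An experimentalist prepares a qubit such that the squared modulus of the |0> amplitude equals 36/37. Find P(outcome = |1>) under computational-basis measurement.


|alpha|^2 = 36/37 = 0.9730
|beta|^2 = 1 - 36/37 = 1/37 = 0.0270
P(|1>) = |beta|^2 = 0.0270

0.0270


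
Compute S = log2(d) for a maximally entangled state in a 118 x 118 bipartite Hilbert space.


For a maximally entangled state in d x d:
S = log2(d) = log2(118)
= 6.8826

6.8826


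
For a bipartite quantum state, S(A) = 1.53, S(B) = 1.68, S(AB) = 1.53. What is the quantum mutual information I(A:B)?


I(A:B) = S(A) + S(B) - S(AB)
= 1.53 + 1.68 - 1.53
= 1.6800

1.6800


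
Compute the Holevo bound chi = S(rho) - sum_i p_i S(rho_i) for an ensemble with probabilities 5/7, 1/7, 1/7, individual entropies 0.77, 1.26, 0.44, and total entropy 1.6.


chi = S(rho) - sum_i p_i * S(rho_i)
Weighted entropy = 5/7 * 0.77 + 1/7 * 1.26 + 1/7 * 0.44
= 0.7929
chi = 1.6 - 0.7929
= 0.8071

0.8071


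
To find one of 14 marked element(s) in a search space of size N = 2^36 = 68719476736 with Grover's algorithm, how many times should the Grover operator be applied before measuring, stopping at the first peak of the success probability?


After j Grover iterations the success probability is P(j) = sin^2((2j+1)*theta), where sin(theta) = sqrt(k/N).
N = 2^36 = 68719476736, k = 14
sin(theta) = sqrt(k/N) = 1.42732902e-05
theta = arcsin(sqrt(k/N)) = 1.42732902e-05 rad
P(j) reaches its first maximum when (2j+1)*theta is as close as possible to pi/2, i.e. j = round(pi/(4*theta) - 1/2).
pi/(4*theta) - 1/2 = 55025.2265
(For comparison, the common estimate pi/4 * sqrt(N/k) = 55025.7265; the exact maximiser is used here.)
Optimal iterations = 55025

55025


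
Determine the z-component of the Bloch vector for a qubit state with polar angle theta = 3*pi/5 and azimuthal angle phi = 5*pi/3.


theta = 1.8850, phi = 5.2360
r_z = cos(theta) = -0.3090

-0.3090


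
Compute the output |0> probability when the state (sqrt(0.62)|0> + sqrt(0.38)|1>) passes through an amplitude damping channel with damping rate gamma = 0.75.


For amplitude damping with parameter gamma on state sqrt(a)|0> + sqrt(b)|1>:
alpha^2 = 0.62, beta^2 = 0.38
P(|0>) = alpha^2 + gamma * beta^2
= 0.62 + 0.75 * 0.38
= 0.62 + 0.2850
= 0.9050

0.9050


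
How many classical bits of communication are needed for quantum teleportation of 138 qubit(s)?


Quantum teleportation requires 2 classical bits per qubit teleported.
138 qubit(s) -> 2 * 138 = 276 classical bits

276


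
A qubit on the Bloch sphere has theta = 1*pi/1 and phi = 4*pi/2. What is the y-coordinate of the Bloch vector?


theta = 3.1416, phi = 6.2832
r_y = sin(theta)*sin(phi) = 0.0000 * 0.0000
r_y = 0.0000

0.0000


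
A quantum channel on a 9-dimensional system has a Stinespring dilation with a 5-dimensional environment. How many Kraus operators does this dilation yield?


Tracing out the environment in an orthonormal basis {|i>_E} gives Kraus operators K_i = <i|_E U |0>_E.
Number of Kraus operators = dim(H_env) = d_env
= 5

5


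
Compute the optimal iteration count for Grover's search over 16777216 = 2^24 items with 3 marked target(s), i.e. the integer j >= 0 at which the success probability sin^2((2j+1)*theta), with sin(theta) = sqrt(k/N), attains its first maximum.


After j Grover iterations the success probability is P(j) = sin^2((2j+1)*theta), where sin(theta) = sqrt(k/N).
N = 2^24 = 16777216, k = 3
sin(theta) = sqrt(k/N) = 0.0004228639667
theta = arcsin(sqrt(k/N)) = 0.0004228639793 rad
P(j) reaches its first maximum when (2j+1)*theta is as close as possible to pi/2, i.e. j = round(pi/(4*theta) - 1/2).
pi/(4*theta) - 1/2 = 1856.8305
(For comparison, the common estimate pi/4 * sqrt(N/k) = 1857.3305; the exact maximiser is used here.)
Optimal iterations = 1857

1857


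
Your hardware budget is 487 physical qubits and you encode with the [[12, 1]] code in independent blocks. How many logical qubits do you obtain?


Each code block uses 12 physical qubits for 1 logical qubit(s).
Number of complete blocks = floor(487 / 12) = 40
Logical qubits = 40 * 1
= 40

40


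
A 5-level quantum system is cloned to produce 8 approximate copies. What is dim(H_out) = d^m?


Output space = H^(tensor 8) where dim(H) = 5
dim = 5^8
= 25 (after 2 factors)
= 125 (after 3 factors)
= 625 (after 4 factors)
= 3125 (after 5 factors)
= 15625 (after 6 factors)
= 78125 (after 7 factors)
= 390625 (after 8 factors)
= 390625

390625


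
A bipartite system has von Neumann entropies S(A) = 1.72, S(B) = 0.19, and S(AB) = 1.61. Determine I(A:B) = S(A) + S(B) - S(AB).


I(A:B) = S(A) + S(B) - S(AB)
= 1.72 + 0.19 - 1.61
= 0.3000

0.3000


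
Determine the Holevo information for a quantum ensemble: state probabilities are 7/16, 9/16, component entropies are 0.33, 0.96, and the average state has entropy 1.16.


chi = S(rho) - sum_i p_i * S(rho_i)
Weighted entropy = 7/16 * 0.33 + 9/16 * 0.96
= 0.6844
chi = 1.16 - 0.6844
= 0.4756

0.4756


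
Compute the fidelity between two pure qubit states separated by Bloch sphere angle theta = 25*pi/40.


For states separated by angle theta on Bloch sphere:
F = cos^2(theta/2)
theta = 25*pi/40 = 1.9635
theta/2 = 0.9817
cos(theta/2) = 0.5556
F = 0.3087

0.3087


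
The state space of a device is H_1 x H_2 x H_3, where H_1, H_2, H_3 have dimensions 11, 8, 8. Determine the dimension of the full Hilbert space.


dim(H_1 x H_2 x H_3) = 11 * 8 * 8
= 88 * 8
= 704

704


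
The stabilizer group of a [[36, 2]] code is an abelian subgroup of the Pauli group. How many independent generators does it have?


For an [[n,k]] stabilizer code:
Number of stabilizer generators = n - k
= 36 - 2
= 34

34


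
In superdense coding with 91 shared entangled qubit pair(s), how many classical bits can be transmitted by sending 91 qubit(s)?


Superdense coding allows 2 classical bits per shared entangled pair.
91 pair(s) -> 2 * 91 = 182 classical bits

182


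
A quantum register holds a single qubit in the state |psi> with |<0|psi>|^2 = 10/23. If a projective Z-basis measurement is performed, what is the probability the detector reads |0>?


|alpha|^2 = 10/23 = 0.4348
|beta|^2 = 1 - 10/23 = 13/23 = 0.5652
P(|0>) = |alpha|^2 = 0.4348

0.4348


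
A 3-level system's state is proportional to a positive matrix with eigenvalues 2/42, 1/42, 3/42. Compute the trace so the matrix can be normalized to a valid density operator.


tr(M) = sum of eigenvalues
= 2/42 + 1/42 + 3/42
= 6/42
= 0.1429

0.1429


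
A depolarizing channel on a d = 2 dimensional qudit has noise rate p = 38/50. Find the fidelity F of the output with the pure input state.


F = (1-p) + p/d
= (1 - 0.7600) + 0.7600/2
= 0.2400 + 0.3800
= 0.6200

0.6200


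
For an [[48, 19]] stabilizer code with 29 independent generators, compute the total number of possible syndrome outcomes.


Each stabilizer generator gives a binary (+1 or -1) measurement outcome.
With 29 independent generators:
Total syndromes = 2^29
= 536870912

536870912


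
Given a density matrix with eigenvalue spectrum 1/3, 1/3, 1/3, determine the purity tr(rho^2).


tr(rho^2) = sum of eigenvalues squared
= (1/3)^2 + (1/3)^2 + (1/3)^2
= (1 + 1 + 1) / 9
= 3/9
= 0.3333

0.3333


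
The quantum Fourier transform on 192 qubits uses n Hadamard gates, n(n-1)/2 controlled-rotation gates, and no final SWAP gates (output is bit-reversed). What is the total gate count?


Hadamard gates: 192
Controlled rotations: n*(n-1)/2 = 192*191/2 = 18336
SWAP gates: 0 (omitted)
Total = 192 + 18336
= 18528

18528


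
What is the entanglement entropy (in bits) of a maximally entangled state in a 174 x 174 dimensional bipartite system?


For a maximally entangled state in d x d:
S = log2(d) = log2(174)
= 7.4429

7.4429


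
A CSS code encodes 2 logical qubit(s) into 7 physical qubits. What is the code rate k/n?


Code rate R = k/n
= 2/7
= 0.2857

0.2857


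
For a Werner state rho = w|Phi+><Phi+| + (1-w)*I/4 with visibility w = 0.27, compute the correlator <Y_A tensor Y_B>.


|Phi+> = (|00> + |11>)/sqrt(2)
For the pure Bell state, <Y_A Y_B> = -1 (Bell-state Pauli correlator).
The maximally-mixed part I/4 has tr(I/4 * P tensor P) = 0 for any traceless Pauli P.
So <Y_A Y_B>_rho = w * (-1) + (1 - w) * 0
= 0.27 * (-1)
= -0.2700

-0.2700


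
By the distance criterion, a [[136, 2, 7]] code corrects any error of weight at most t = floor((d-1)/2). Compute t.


Code parameters: [[136, 2, 7]], distance d = 7.
Number of correctable errors = floor((d-1)/2)
= floor((7 - 1)/2)
= floor(6/2)
= 3

3


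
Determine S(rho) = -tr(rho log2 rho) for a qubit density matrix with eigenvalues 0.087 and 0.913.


S = -p*log2(p) - (1-p)*log2(1-p)
p = 0.0870, 1-p = 0.9130
= -0.0870 * log2(0.0870) - 0.9130 * log2(0.9130)
= -(-0.3065) - (-0.1199)
= 0.4264

0.4264


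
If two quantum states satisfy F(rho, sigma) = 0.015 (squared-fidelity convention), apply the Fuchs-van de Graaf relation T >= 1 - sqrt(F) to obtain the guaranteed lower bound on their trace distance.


Fuchs-van de Graaf (squared-fidelity convention): 1 - sqrt(F) <= T <= sqrt(1 - F).
Lower bound: T >= 1 - sqrt(F)
sqrt(F) = sqrt(0.015) = 0.1225
T >= 1 - 0.1225
T >= 0.8775

0.8775


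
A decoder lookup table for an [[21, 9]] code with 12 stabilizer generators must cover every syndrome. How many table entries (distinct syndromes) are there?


Each stabilizer generator gives a binary (+1 or -1) measurement outcome.
With 12 independent generators:
Total syndromes = 2^12
= 4096

4096


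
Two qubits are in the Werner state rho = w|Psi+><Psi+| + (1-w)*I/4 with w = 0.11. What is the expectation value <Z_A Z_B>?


|Psi+> = (|01> + |10>)/sqrt(2)
For the pure Bell state, <Z_A Z_B> = -1 (Bell-state Pauli correlator).
The maximally-mixed part I/4 has tr(I/4 * P tensor P) = 0 for any traceless Pauli P.
So <Z_A Z_B>_rho = w * (-1) + (1 - w) * 0
= 0.11 * (-1)
= -0.1100

-0.1100


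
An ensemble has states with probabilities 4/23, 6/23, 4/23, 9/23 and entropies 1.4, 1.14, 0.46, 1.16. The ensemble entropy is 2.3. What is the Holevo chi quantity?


chi = S(rho) - sum_i p_i * S(rho_i)
Weighted entropy = 4/23 * 1.4 + 6/23 * 1.14 + 4/23 * 0.46 + 9/23 * 1.16
= 1.0748
chi = 2.3 - 1.0748
= 1.2252

1.2252


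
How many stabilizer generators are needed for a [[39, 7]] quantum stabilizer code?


For an [[n,k]] stabilizer code:
Number of stabilizer generators = n - k
= 39 - 7
= 32

32


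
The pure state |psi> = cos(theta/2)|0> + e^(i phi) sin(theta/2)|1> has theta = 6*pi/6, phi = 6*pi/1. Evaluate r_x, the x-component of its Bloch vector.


theta = 3.1416, phi = 18.8496
r_x = sin(theta)*cos(phi) = 0.0000 * 1.0000
r_x = 0.0000

0.0000


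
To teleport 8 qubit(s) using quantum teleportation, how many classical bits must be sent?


Quantum teleportation requires 2 classical bits per qubit teleported.
8 qubit(s) -> 2 * 8 = 16 classical bits

16


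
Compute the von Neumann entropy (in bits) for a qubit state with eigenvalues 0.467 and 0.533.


S = -p*log2(p) - (1-p)*log2(1-p)
p = 0.4670, 1-p = 0.5330
= -0.4670 * log2(0.4670) - 0.5330 * log2(0.5330)
= -(-0.5130) - (-0.4839)
= 0.9969

0.9969


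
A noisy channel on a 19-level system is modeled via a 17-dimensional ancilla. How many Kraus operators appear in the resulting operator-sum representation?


Tracing out the environment in an orthonormal basis {|i>_E} gives Kraus operators K_i = <i|_E U |0>_E.
Number of Kraus operators = dim(H_env) = d_env
= 17

17


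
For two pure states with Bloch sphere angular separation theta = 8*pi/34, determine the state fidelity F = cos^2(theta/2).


For states separated by angle theta on Bloch sphere:
F = cos^2(theta/2)
theta = 8*pi/34 = 0.7392
theta/2 = 0.3696
cos(theta/2) = 0.9325
F = 0.8695

0.8695


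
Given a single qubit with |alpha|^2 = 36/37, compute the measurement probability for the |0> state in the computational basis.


|alpha|^2 = 36/37 = 0.9730
|beta|^2 = 1 - 36/37 = 1/37 = 0.0270
P(|0>) = |alpha|^2 = 0.9730

0.9730


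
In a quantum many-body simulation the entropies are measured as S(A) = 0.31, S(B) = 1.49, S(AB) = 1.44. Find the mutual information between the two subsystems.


I(A:B) = S(A) + S(B) - S(AB)
= 0.31 + 1.49 - 1.44
= 0.3600

0.3600


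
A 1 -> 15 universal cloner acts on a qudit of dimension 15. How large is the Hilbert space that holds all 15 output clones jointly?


Output space = H^(tensor 15) where dim(H) = 15
dim = 15^15
= 225 (after 2 factors)
= 3375 (after 3 factors)
= 50625 (after 4 factors)
= 759375 (after 5 factors)
= 11390625 (after 6 factors)
= 170859375 (after 7 factors)
= 2562890625 (after 8 factors)
= 38443359375 (after 9 factors)
= 576650390625 (after 10 factors)
= 8649755859375 (after 11 factors)
= 129746337890625 (after 12 factors)
= 1946195068359375 (after 13 factors)
= 29192926025390625 (after 14 factors)
= 437893890380859375 (after 15 factors)
= 437893890380859375

437893890380859375


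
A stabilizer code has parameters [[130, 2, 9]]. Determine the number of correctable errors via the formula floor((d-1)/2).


Code parameters: [[130, 2, 9]], distance d = 9.
Number of correctable errors = floor((d-1)/2)
= floor((9 - 1)/2)
= floor(8/2)
= 4

4


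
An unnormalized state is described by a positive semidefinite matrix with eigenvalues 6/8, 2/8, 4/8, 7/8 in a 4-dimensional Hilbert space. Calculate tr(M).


tr(M) = sum of eigenvalues
= 6/8 + 2/8 + 4/8 + 7/8
= 19/8
= 2.3750

2.3750


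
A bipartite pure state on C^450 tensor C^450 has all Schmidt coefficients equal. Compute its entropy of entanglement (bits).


For a maximally entangled state in d x d:
S = log2(d) = log2(450)
= 8.8138

8.8138


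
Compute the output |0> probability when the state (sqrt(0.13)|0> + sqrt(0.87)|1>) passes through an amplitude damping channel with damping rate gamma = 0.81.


For amplitude damping with parameter gamma on state sqrt(a)|0> + sqrt(b)|1>:
alpha^2 = 0.13, beta^2 = 0.87
P(|0>) = alpha^2 + gamma * beta^2
= 0.13 + 0.81 * 0.87
= 0.13 + 0.7047
= 0.8347

0.8347


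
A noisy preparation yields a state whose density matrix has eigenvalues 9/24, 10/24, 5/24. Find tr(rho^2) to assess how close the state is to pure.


tr(rho^2) = sum of eigenvalues squared
= (9/24)^2 + (10/24)^2 + (5/24)^2
= (81 + 100 + 25) / 576
= 206/576
= 0.3576

0.3576


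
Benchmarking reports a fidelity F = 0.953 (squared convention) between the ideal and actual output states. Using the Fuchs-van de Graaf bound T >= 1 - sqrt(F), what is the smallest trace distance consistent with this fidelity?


Fuchs-van de Graaf (squared-fidelity convention): 1 - sqrt(F) <= T <= sqrt(1 - F).
Lower bound: T >= 1 - sqrt(F)
sqrt(F) = sqrt(0.953) = 0.9762
T >= 1 - 0.9762
T >= 0.0238

0.0238


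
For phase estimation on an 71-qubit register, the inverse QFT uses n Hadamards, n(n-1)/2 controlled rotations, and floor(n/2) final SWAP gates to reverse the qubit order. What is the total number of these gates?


Hadamard gates: 71
Controlled rotations: n*(n-1)/2 = 71*70/2 = 2485
SWAP gates: floor(n/2) = floor(71/2) = 35
Total = 71 + 2485 + 35
= 2591

2591


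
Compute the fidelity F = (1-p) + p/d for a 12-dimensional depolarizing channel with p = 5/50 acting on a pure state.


F = (1-p) + p/d
= (1 - 0.1000) + 0.1000/12
= 0.9000 + 0.0083
= 0.9083

0.9083


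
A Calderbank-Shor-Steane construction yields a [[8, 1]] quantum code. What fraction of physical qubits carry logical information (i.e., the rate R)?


Code rate R = k/n
= 1/8
= 0.1250

0.1250


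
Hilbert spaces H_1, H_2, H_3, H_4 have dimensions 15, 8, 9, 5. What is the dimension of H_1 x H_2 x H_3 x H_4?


dim(H_1 x H_2 x H_3 x H_4) = 15 * 8 * 9 * 5
= 120 * 9 * 5
= 1080 * 5
= 5400

5400


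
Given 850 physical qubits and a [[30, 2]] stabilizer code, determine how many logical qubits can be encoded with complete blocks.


Each code block uses 30 physical qubits for 2 logical qubit(s).
Number of complete blocks = floor(850 / 30) = 28
Logical qubits = 28 * 2
= 56

56


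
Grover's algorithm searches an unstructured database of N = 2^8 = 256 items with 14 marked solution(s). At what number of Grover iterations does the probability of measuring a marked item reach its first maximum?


After j Grover iterations the success probability is P(j) = sin^2((2j+1)*theta), where sin(theta) = sqrt(k/N).
N = 2^8 = 256, k = 14
sin(theta) = sqrt(k/N) = 0.2338535867
theta = arcsin(sqrt(k/N)) = 0.2360392927 rad
P(j) reaches its first maximum when (2j+1)*theta is as close as possible to pi/2, i.e. j = round(pi/(4*theta) - 1/2).
pi/(4*theta) - 1/2 = 2.8274
(For comparison, the common estimate pi/4 * sqrt(N/k) = 3.3585; the exact maximiser is used here.)
Optimal iterations = 3

3
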